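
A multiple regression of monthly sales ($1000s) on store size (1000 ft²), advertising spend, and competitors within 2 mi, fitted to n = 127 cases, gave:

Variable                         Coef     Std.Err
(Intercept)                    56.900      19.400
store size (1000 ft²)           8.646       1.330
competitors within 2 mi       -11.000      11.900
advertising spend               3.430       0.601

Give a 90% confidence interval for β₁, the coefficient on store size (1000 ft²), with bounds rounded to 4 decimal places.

(6.4417, 10.8503)

Read off: b = 8.646, SE = 1.330 for store size (1000 ft²).
df = n − k − 1 = 127 − 3 − 1 = 123.
t* = t_{0.05, 123} = 1.657336.
Margin = t* × SE = 1.657336 × 1.330 = 2.204257.
CI: 8.646 ± 2.204257 → (6.4417, 10.8503).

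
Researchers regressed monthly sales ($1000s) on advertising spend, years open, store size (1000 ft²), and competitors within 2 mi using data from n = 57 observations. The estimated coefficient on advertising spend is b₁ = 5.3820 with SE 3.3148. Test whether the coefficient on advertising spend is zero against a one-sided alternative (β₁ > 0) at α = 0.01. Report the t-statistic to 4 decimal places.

H₀: β₁ = 0 vs H₁: β₁ > 0.
t = (b₁ − β₁⁰)/SE = 5.3820 / 3.3148 = 1.6236.
df = n − k − 1 = 57 − 4 − 1 = 52.
One-sided p ≈ 0.0553, which is ≥ 0.01, so fail to reject H₀.
The data do not give significant evidence that the true slope on advertising spend is positive, holding the other predictors fixed.

t = 1.6236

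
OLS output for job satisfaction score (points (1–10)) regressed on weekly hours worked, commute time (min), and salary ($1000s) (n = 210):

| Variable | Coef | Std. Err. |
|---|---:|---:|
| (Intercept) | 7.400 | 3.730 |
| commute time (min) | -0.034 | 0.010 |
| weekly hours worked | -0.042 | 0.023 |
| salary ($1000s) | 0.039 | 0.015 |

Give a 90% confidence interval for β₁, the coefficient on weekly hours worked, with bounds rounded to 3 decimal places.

(-0.080, -0.004)

Read off: b = -0.042, SE = 0.023 for weekly hours worked.
df = n − k − 1 = 210 − 3 − 1 = 206.
t* = t_{0.05, 206} = 1.652284.
Margin = t* × SE = 1.652284 × 0.023 = 0.03800.
CI: -0.042 ± 0.03800 → (-0.080, -0.004).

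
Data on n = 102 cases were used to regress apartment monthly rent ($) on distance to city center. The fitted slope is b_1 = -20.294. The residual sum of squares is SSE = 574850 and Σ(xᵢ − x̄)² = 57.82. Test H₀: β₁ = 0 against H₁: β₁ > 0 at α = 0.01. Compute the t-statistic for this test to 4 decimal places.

MSE = SSE/(n − 2) = 574850/100 = 5748.5.
SE(b_1) = √(MSE/Sₓₓ) = √(5748.5/57.82) = 9.97099.
t = -20.294 / 9.97099 = -2.0353.
df = n − 2 = 100.
One-sided p ≈ 0.9778, which is ≥ 0.01, so fail to reject H₀.
The data do not give significant evidence that the true slope on distance to city center is positive.

t = -2.0353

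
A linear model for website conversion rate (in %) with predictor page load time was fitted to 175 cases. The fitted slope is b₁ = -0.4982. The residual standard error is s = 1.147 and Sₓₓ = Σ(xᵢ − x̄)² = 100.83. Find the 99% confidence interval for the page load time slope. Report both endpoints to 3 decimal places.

SE(b₁) = s/√Sₓₓ = 1.147/√100.83 = 0.114227.
df = n − 2 = 173.
t* = t_{0.005, 173} = 2.604546.
Margin = t* × SE = 2.604546 × 0.114227 = 0.29751.
CI: -0.4982 ± 0.29751 → (-0.796, -0.201).
With 99% confidence, each one-unit increase in page load time is associated with a change of between -0.796 and -0.201 % in website conversion rate.

(-0.796, -0.201)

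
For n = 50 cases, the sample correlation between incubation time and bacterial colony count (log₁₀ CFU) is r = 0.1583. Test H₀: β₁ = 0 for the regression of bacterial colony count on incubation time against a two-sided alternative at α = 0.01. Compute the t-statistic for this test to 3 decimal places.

t = r·√(n − 2)/√(1 − r²) = 0.1583·√48/√0.974941 = 1.111.
df = n − 2 = 48.
Two-sided p ≈ 0.2722, which is ≥ 0.01, so fail to reject H₀.
The data do not give significant evidence of a linear association between incubation time and bacterial colony count.

t = 1.111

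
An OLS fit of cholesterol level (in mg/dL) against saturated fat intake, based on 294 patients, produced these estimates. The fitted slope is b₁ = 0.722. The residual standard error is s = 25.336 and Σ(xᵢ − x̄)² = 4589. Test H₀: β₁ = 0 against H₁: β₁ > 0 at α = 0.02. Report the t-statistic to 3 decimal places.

SE(b₁) = s/√Sₓₓ = 25.336/√4589 = 0.374006.
t = 0.722 / 0.374006 = 1.930.
df = n − 2 = 292.
One-sided p ≈ 0.0273, which is ≥ 0.02, so fail to reject H₀.
The data do not give significant evidence that the true slope on saturated fat intake is positive.

t = 1.930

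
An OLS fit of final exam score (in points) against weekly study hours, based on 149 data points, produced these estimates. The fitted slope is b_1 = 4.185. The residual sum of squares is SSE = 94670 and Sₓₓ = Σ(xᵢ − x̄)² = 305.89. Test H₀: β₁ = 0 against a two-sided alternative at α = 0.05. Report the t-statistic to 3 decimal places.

MSE = SSE/(n − 2) = 94670/147 = 644.014.
SE(b_1) = √(MSE/Sₓₓ) = √(644.014/305.89) = 1.45099.
t = 4.185 / 1.45099 = 2.884.
df = n − 2 = 147.
Two-sided p ≈ 0.0045, which is < 0.05, so reject H₀.
There is evidence that weekly study hours is associated with final exam score.

t = 2.884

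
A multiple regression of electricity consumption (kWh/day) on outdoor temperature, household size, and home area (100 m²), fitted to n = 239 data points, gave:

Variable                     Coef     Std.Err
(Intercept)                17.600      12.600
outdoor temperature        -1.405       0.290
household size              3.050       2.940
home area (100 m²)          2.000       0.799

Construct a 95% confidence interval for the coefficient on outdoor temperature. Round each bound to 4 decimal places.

(-1.9763, -0.8337)

Read off: b = -1.405, SE = 0.290 for outdoor temperature.
df = n − k − 1 = 239 − 3 − 1 = 235.
t* = t_{0.025, 235} = 1.97011.
Margin = t* × SE = 1.97011 × 0.290 = 0.571332.
CI: -1.405 ± 0.571332 → (-1.9763, -0.8337).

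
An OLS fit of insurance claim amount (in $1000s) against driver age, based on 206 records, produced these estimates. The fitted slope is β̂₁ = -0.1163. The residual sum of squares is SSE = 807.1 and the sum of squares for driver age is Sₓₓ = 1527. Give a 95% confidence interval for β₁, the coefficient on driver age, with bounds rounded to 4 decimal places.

(-0.2167, -0.0159)

MSE = SSE/(n − 2) = 807.1/204 = 3.95637.
SE(β̂₁) = √(MSE/Sₓₓ) = √(3.95637/1527) = 0.0509013.
df = n − 2 = 204.
t* = t_{0.025, 204} = 1.971661.
Margin = t* × SE = 1.971661 × 0.0509013 = 0.100360.
CI: -0.1163 ± 0.100360 → (-0.2167, -0.0159).
With 95% confidence, each one-unit increase in driver age is associated with a change of between -0.2167 and -0.0159 $1000s in insurance claim amount.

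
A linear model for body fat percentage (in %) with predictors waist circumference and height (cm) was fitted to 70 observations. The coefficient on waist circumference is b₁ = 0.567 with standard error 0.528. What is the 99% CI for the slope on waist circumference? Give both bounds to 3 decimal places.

df = n − k − 1 = 70 − 2 − 1 = 67.
t* = t_{0.005, 67} = 2.65122.
Margin = t* × SE = 2.65122 × 0.528 = 1.39984.
CI: 0.567 ± 1.39984 → (-0.833, 1.967).
With 99% confidence, each one-unit increase in waist circumference is associated with a change of between -0.833 and 1.967 % in body fat percentage, holding the other predictors fixed.

(-0.833, 1.967)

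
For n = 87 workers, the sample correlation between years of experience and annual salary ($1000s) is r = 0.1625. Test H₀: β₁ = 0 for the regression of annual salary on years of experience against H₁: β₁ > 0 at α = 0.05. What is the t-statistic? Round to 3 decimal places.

t = r·√(n − 2)/√(1 − r²) = 0.1625·√85/√0.973594 = 1.518.
df = n − 2 = 85.
One-sided p ≈ 0.0663, which is ≥ 0.05, so fail to reject H₀.
The data do not give significant evidence of a linear association between years of experience and annual salary.

t = 1.518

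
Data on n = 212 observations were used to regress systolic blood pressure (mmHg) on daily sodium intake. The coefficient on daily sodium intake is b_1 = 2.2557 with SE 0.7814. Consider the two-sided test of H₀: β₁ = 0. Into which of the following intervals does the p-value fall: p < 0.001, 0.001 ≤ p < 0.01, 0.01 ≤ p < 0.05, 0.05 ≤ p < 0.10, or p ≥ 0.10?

0.001 ≤ p < 0.01

t = 2.2557 / 0.7814 = 2.887.
df = n − 2 = 212 − 2 = 210.
Two-sided p = 2·P(T_{210} > |t|) ≈ 0.0043.
So 0.001 ≤ p < 0.01.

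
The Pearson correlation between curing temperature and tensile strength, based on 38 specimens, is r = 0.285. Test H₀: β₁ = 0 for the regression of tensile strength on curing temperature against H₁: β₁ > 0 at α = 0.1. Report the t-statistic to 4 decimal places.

t = r·√(n − 2)/√(1 − r²) = 0.285·√36/√0.918775 = 1.7840.
df = n − 2 = 36.
One-sided p ≈ 0.0414, which is < 0.1, so reject H₀.
There is evidence of a linear association between curing temperature and tensile strength.

t = 1.7840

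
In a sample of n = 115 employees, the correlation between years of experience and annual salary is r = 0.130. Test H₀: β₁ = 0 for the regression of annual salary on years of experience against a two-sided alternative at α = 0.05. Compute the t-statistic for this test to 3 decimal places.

t = r·√(n − 2)/√(1 − r²) = 0.130·√113/√0.9831 = 1.394.
df = n − 2 = 113.
Two-sided p ≈ 0.1661, which is ≥ 0.05, so fail to reject H₀.
The data do not give significant evidence of a linear association between years of experience and annual salary.

t = 1.394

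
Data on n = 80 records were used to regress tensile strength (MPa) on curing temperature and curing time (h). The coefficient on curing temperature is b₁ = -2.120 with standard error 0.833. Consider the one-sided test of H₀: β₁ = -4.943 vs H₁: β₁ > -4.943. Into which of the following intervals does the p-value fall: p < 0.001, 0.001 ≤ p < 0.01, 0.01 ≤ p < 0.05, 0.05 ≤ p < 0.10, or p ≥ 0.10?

p < 0.001

t = (-2.120 − (-4.943)) / 0.833 = 3.389.
df = n − k − 1 = 80 − 2 − 1 = 77.
One-sided p = P(T_{77} > t) ≈ 0.0006.
So p < 0.001.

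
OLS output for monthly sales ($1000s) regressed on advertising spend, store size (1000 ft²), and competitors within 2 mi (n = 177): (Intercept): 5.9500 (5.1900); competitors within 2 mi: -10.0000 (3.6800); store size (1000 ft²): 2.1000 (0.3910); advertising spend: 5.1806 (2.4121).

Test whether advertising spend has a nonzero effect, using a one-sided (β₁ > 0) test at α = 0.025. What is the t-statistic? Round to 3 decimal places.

Read off: b = 5.1806, SE = 2.4121 for advertising spend.
H₀: β₁ = 0 vs H₁: β₁ > 0.
t = 5.1806 / 2.4121 = 2.148.
df = n − k − 1 = 177 − 3 − 1 = 173.
One-sided p ≈ 0.0166, which is < 0.025, so reject H₀.
There is evidence that the true slope on advertising spend is positive, holding the other predictors fixed.

t = 2.148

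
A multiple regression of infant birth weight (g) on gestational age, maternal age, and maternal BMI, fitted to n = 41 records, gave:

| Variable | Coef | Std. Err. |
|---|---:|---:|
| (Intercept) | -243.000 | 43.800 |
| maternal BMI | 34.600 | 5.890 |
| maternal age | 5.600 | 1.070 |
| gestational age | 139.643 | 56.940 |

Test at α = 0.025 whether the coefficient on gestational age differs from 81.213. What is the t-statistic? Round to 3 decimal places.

t = 1.026

Read off: b = 139.643, SE = 56.940 for gestational age.
H₀: β₁ = 81.213 vs H₁: β₁ ≠ 81.213.
t = (139.643 − 81.213) / 56.940 = 1.026.
df = n − k − 1 = 41 − 3 − 1 = 37.
Two-sided p ≈ 0.3115, which is ≥ 0.025, so fail to reject H₀.
The data are consistent with a true slope of 81.213 g per unit of gestational age, holding the other predictors fixed.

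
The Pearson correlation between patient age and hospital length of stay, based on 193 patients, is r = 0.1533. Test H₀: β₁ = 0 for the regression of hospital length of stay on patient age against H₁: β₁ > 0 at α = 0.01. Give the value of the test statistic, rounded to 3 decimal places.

t = r·√(n − 2)/√(1 − r²) = 0.1533·√191/√0.976499 = 2.144.
df = n − 2 = 191.
One-sided p ≈ 0.0166, which is ≥ 0.01, so fail to reject H₀.
The data do not give significant evidence of a linear association between patient age and hospital length of stay.

t = 2.144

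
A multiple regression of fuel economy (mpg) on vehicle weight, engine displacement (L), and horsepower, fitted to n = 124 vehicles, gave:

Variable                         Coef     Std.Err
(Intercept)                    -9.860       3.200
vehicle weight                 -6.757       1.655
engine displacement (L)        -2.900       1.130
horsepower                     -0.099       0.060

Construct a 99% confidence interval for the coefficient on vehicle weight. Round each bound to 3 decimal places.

Read off: b = -6.757, SE = 1.655 for vehicle weight.
df = n − k − 1 = 124 − 3 − 1 = 120.
t* = t_{0.005, 120} = 2.617421.
Margin = t* × SE = 2.617421 × 1.655 = 4.33183.
CI: -6.757 ± 4.33183 → (-11.089, -2.425).

(-11.089, -2.425)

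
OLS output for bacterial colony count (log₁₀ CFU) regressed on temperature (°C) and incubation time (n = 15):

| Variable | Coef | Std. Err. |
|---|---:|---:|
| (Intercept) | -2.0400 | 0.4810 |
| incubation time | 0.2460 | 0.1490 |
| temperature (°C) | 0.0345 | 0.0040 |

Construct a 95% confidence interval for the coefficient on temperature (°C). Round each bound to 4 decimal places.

Read off: b = 0.0345, SE = 0.0040 for temperature (°C).
df = n − k − 1 = 15 − 2 − 1 = 12.
t* = t_{0.025, 12} = 2.178813.
Margin = t* × SE = 2.178813 × 0.0040 = 0.008715.
CI: 0.0345 ± 0.008715 → (0.0258, 0.0432).

(0.0258, 0.0432)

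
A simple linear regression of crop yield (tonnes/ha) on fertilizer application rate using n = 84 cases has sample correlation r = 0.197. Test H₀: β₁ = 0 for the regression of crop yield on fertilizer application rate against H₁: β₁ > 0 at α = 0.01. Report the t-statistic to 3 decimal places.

t = 1.820

t = r·√(n − 2)/√(1 − r²) = 0.197·√82/√0.961191 = 1.820.
df = n − 2 = 82.
One-sided p ≈ 0.0362, which is ≥ 0.01, so fail to reject H₀.
The data do not give significant evidence of a linear association between fertilizer application rate and crop yield.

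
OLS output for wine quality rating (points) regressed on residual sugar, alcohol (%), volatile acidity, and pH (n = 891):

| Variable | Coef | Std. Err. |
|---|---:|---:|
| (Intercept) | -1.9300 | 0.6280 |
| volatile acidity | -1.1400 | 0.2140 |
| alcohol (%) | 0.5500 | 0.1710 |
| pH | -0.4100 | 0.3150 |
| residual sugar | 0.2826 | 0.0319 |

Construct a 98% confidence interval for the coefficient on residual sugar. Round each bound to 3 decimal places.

Read off: b = 0.2826, SE = 0.0319 for residual sugar.
df = n − k − 1 = 891 − 4 − 1 = 886.
t* = t_{0.01, 886} = 2.330564.
Margin = t* × SE = 2.330564 × 0.0319 = 0.07434.
CI: 0.2826 ± 0.07434 → (0.208, 0.357).

(0.208, 0.357)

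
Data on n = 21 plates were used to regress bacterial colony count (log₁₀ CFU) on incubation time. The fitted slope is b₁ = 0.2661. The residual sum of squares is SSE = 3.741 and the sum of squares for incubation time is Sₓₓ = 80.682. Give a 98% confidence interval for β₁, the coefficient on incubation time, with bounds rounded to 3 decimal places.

MSE = SSE/(n − 2) = 3.741/19 = 0.196895.
SE(b₁) = √(MSE/Sₓₓ) = √(0.196895/80.682) = 0.0494002.
df = n − 2 = 19.
t* = t_{0.01, 19} = 2.539483.
Margin = t* × SE = 2.539483 × 0.0494002 = 0.12545.
CI: 0.2661 ± 0.12545 → (0.141, 0.392).
With 98% confidence, each one-unit increase in incubation time is associated with a change of between 0.141 and 0.392 log₁₀ CFU in bacterial colony count.

(0.141, 0.392)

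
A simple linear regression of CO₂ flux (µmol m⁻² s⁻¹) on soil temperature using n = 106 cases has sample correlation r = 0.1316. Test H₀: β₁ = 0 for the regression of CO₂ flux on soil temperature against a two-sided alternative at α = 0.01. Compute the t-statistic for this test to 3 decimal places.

t = 1.354

t = r·√(n − 2)/√(1 − r²) = 0.1316·√104/√0.982681 = 1.354.
df = n − 2 = 104.
Two-sided p ≈ 0.1787, which is ≥ 0.01, so fail to reject H₀.
The data do not give significant evidence of a linear association between soil temperature and CO₂ flux.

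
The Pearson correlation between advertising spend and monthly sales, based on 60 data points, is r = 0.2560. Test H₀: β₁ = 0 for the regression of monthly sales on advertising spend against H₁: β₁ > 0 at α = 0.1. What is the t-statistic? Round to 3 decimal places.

t = r·√(n − 2)/√(1 − r²) = 0.2560·√58/√0.934464 = 2.017.
df = n − 2 = 58.
One-sided p ≈ 0.0242, which is < 0.1, so reject H₀.
There is evidence of a linear association between advertising spend and monthly sales.

t = 2.017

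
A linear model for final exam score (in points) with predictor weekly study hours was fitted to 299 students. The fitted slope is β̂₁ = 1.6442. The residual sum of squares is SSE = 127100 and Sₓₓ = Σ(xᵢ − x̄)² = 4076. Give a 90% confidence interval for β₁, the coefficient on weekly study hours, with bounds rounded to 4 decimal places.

MSE = SSE/(n − 2) = 127100/297 = 427.946.
SE(β̂₁) = √(MSE/Sₓₓ) = √(427.946/4076) = 0.324024.
df = n − 2 = 297.
t* = t_{0.05, 297} = 1.65.
Margin = t* × SE = 1.65 × 0.324024 = 0.534640.
CI: 1.6442 ± 0.534640 → (1.1096, 2.1788).
With 90% confidence, each one-unit increase in weekly study hours is associated with a change of between 1.1096 and 2.1788 points in final exam score.

(1.1096, 2.1788)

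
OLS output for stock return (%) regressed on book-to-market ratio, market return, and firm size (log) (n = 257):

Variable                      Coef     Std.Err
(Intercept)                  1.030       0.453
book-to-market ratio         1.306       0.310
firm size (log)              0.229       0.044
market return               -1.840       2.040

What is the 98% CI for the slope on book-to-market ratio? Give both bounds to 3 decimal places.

Read off: b = 1.306, SE = 0.310 for book-to-market ratio.
df = n − k − 1 = 257 − 3 − 1 = 253.
t* = t_{0.01, 253} = 2.341177.
Margin = t* × SE = 2.341177 × 0.310 = 0.72576.
CI: 1.306 ± 0.72576 → (0.580, 2.032).

(0.580, 2.032)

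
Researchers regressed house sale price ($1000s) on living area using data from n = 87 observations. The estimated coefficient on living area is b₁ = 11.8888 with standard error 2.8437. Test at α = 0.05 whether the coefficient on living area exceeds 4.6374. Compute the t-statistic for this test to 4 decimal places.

H₀: β₁ = 4.6374 vs H₁: β₁ > 4.6374.
t = (b₁ − β₁⁰)/SE = (11.8888 − 4.6374) / 2.8437 = 2.5500.
df = n − 2 = 87 − 2 = 85.
One-sided p ≈ 0.0063, which is < 0.05, so reject H₀.
There is evidence that the true slope on living area exceeds 4.6374 $1000s per unit.

t = 2.5500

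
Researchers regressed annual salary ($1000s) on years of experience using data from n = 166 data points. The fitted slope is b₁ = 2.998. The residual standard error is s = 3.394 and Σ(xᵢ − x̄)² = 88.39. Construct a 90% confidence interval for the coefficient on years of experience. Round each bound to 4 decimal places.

SE(b₁) = s/√Sₓₓ = 3.394/√88.39 = 0.361003.
df = n − 2 = 164.
t* = t_{0.05, 164} = 1.654198.
Margin = t* × SE = 1.654198 × 0.361003 = 0.597170.
CI: 2.998 ± 0.597170 → (2.4008, 3.5952).
With 90% confidence, each one-unit increase in years of experience is associated with a change of between 2.4008 and 3.5952 $1000s in annual salary.

(2.4008, 3.5952)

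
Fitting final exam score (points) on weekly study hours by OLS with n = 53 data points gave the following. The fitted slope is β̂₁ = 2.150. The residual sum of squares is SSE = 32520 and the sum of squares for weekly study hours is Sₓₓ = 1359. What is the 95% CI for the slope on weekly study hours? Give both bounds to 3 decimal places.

(0.775, 3.525)

MSE = SSE/(n − 2) = 32520/51 = 637.647.
SE(β̂₁) = √(MSE/Sₓₓ) = √(637.647/1359) = 0.684984.
df = n − 2 = 51.
t* = t_{0.025, 51} = 2.007584.
Margin = t* × SE = 2.007584 × 0.684984 = 1.37516.
CI: 2.150 ± 1.37516 → (0.775, 3.525).
With 95% confidence, each one-unit increase in weekly study hours is associated with a change of between 0.775 and 3.525 points in final exam score.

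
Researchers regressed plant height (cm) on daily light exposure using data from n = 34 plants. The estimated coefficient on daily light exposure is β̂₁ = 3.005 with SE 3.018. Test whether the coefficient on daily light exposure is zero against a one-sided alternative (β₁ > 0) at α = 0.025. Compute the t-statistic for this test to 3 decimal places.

t = 0.996

H₀: β₁ = 0 vs H₁: β₁ > 0.
t = (β̂₁ − β₁⁰)/SE = 3.005 / 3.018 = 0.996.
df = n − 2 = 34 − 2 = 32.
One-sided p ≈ 0.1634, which is ≥ 0.025, so fail to reject H₀.
The data do not give significant evidence that the true slope on daily light exposure is positive.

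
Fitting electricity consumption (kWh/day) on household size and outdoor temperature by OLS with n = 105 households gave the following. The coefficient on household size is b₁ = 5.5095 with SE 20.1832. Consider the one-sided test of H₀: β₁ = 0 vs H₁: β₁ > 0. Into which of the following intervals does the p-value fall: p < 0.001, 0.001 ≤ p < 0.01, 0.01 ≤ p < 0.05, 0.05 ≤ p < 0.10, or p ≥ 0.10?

p ≥ 0.10

t = 5.5095 / 20.1832 = 0.273.
df = n − k − 1 = 105 − 2 − 1 = 102.
One-sided p = P(T_{102} > t) ≈ 0.3927.
So p ≥ 0.10.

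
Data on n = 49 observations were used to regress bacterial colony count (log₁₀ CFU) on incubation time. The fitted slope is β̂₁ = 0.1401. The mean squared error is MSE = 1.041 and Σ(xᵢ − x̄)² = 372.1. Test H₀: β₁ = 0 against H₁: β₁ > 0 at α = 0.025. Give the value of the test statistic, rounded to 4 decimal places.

t = 2.6488

SE(β̂₁) = √(MSE/Sₓₓ) = √(1.041/372.1) = 0.0528927.
t = 0.1401 / 0.0528927 = 2.6488.
df = n − 2 = 47.
One-sided p ≈ 0.0055, which is < 0.025, so reject H₀.
There is evidence that the true slope on incubation time is positive.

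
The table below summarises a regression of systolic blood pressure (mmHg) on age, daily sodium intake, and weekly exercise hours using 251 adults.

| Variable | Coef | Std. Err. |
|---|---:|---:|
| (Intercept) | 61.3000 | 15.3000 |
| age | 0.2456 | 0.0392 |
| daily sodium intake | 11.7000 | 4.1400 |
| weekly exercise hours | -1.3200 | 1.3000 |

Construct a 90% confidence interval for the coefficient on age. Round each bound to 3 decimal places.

(0.181, 0.310)

Read off: b = 0.2456, SE = 0.0392 for age.
df = n − k − 1 = 251 − 3 − 1 = 247.
t* = t_{0.05, 247} = 1.651046.
Margin = t* × SE = 1.651046 × 0.0392 = 0.06472.
CI: 0.2456 ± 0.06472 → (0.181, 0.310).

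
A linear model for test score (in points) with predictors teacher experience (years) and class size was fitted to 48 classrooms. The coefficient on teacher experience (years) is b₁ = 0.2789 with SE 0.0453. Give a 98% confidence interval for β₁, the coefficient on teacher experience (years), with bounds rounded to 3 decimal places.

(0.170, 0.388)

df = n − k − 1 = 48 − 2 − 1 = 45.
t* = t_{0.01, 45} = 2.412116.
Margin = t* × SE = 2.412116 × 0.0453 = 0.10927.
CI: 0.2789 ± 0.10927 → (0.170, 0.388).
With 98% confidence, each one-unit increase in teacher experience (years) is associated with a change of between 0.170 and 0.388 points in test score, holding the other predictors fixed.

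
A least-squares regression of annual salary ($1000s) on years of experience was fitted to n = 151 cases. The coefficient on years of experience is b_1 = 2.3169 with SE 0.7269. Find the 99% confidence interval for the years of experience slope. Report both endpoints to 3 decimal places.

(0.420, 4.214)

df = n − 2 = 151 − 2 = 149.
t* = t_{0.005, 149} = 2.609228.
Margin = t* × SE = 2.609228 × 0.7269 = 1.89665.
CI: 2.3169 ± 1.89665 → (0.420, 4.214).
With 99% confidence, each one-unit increase in years of experience is associated with a change of between 0.420 and 4.214 $1000s in annual salary.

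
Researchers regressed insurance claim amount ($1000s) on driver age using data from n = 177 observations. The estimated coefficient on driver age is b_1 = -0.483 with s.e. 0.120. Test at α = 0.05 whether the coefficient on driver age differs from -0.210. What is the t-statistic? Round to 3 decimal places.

H₀: β₁ = -0.210 vs H₁: β₁ ≠ -0.210.
t = (b_1 − β₁⁰)/SE = (-0.483 − (-0.210)) / 0.120 = -2.275.
df = n − 2 = 177 − 2 = 175.
Two-sided p ≈ 0.0241, which is < 0.05, so reject H₀.
There is evidence that the true slope on driver age differs from -0.210 $1000s per unit.

t = -2.275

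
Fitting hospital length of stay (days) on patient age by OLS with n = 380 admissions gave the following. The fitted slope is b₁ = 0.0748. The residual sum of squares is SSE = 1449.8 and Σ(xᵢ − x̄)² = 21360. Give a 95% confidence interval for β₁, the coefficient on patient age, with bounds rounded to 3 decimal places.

MSE = SSE/(n − 2) = 1449.8/378 = 3.83545.
SE(b₁) = √(MSE/Sₓₓ) = √(3.83545/21360) = 0.0134001.
df = n − 2 = 378.
t* = t_{0.025, 378} = 1.96626.
Margin = t* × SE = 1.96626 × 0.0134001 = 0.02635.
CI: 0.0748 ± 0.02635 → (0.048, 0.101).
With 95% confidence, each one-unit increase in patient age is associated with a change of between 0.048 and 0.101 days in hospital length of stay.

(0.048, 0.101)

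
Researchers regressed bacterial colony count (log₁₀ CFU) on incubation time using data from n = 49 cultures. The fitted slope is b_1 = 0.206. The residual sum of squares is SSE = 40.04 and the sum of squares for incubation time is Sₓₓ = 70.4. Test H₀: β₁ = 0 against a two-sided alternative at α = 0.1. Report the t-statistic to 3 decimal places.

t = 1.873

MSE = SSE/(n − 2) = 40.04/47 = 0.851915.
SE(b_1) = √(MSE/Sₓₓ) = √(0.851915/70.4) = 0.110005.
t = 0.206 / 0.110005 = 1.873.
df = n − 2 = 47.
Two-sided p ≈ 0.0673, which is < 0.1, so reject H₀.
There is evidence that incubation time is associated with bacterial colony count.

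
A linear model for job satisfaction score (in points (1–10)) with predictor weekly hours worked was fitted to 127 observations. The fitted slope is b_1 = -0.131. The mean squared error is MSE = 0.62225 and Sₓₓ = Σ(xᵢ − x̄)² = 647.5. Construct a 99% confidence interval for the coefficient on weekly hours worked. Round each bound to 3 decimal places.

(-0.212, -0.050)

SE(b_1) = √(MSE/Sₓₓ) = √(0.62225/647.5) = 0.0310001.
df = n − 2 = 125.
t* = t_{0.005, 125} = 2.615733.
Margin = t* × SE = 2.615733 × 0.0310001 = 0.08109.
CI: -0.131 ± 0.08109 → (-0.212, -0.050).
With 99% confidence, each one-unit increase in weekly hours worked is associated with a change of between -0.212 and -0.050 points (1–10) in job satisfaction score.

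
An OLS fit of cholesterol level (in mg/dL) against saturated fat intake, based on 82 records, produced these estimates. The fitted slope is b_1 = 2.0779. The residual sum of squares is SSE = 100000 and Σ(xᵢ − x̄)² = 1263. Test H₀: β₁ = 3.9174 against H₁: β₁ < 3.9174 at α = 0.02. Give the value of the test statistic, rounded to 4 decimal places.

t = -1.8490

MSE = SSE/(n − 2) = 100000/80 = 1250.
SE(b_1) = √(MSE/Sₓₓ) = √(1250/1263) = 0.99484.
t = (2.0779 − 3.9174) / 0.99484 = -1.8490.
df = n − 2 = 80.
One-sided p ≈ 0.0341, which is ≥ 0.02, so fail to reject H₀.
The data do not give significant evidence that the true slope on saturated fat intake is below 3.9174 mg/dL per unit.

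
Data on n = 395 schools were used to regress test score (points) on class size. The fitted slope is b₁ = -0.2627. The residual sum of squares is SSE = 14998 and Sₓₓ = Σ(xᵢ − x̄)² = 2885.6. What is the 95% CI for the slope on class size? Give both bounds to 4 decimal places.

(-0.4888, -0.0366)

MSE = SSE/(n − 2) = 14998/393 = 38.1628.
SE(b₁) = √(MSE/Sₓₓ) = √(38.1628/2885.6) = 0.115001.
df = n − 2 = 393.
t* = t_{0.025, 393} = 1.966019.
Margin = t* × SE = 1.966019 × 0.115001 = 0.226094.
CI: -0.2627 ± 0.226094 → (-0.4888, -0.0366).
With 95% confidence, each one-unit increase in class size is associated with a change of between -0.4888 and -0.0366 points in test score.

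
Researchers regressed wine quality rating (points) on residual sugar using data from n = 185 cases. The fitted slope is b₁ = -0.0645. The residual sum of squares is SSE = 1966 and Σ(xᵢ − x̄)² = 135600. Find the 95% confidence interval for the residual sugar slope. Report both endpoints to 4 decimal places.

(-0.0821, -0.0469)

MSE = SSE/(n − 2) = 1966/183 = 10.7432.
SE(b₁) = √(MSE/Sₓₓ) = √(10.7432/135600) = 0.00890095.
df = n − 2 = 183.
t* = t_{0.025, 183} = 1.973012.
Margin = t* × SE = 1.973012 × 0.00890095 = 0.017562.
CI: -0.0645 ± 0.017562 → (-0.0821, -0.0469).
With 95% confidence, each one-unit increase in residual sugar is associated with a change of between -0.0821 and -0.0469 points in wine quality rating.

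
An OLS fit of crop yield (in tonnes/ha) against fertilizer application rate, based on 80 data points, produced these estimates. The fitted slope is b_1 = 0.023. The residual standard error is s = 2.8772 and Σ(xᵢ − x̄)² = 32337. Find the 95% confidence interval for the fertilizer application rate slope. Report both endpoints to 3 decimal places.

(-0.009, 0.055)

SE(b_1) = s/√Sₓₓ = 2.8772/√32337 = 0.016.
df = n − 2 = 78.
t* = t_{0.025, 78} = 1.990847.
Margin = t* × SE = 1.990847 × 0.016 = 0.03185.
CI: 0.023 ± 0.03185 → (-0.009, 0.055).
With 95% confidence, each one-unit increase in fertilizer application rate is associated with a change of between -0.009 and 0.055 tonnes/ha in crop yield.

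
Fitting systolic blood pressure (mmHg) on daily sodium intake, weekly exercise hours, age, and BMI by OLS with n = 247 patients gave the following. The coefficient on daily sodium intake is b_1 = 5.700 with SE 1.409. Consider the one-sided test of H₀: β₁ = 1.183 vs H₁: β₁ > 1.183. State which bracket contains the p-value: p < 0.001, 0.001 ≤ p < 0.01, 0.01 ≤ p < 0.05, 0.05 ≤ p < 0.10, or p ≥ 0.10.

p < 0.001

t = (5.700 − 1.183) / 1.409 = 3.206.
df = n − k − 1 = 247 − 4 − 1 = 242.
One-sided p = P(T_{242} > t) ≈ 0.0008.
So p < 0.001.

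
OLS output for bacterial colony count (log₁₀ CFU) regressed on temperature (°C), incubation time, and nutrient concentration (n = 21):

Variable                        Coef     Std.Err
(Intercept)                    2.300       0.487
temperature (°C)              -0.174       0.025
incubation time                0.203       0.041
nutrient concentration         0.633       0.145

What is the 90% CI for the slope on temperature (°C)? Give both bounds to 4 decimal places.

(-0.2175, -0.1305)

Read off: b = -0.174, SE = 0.025 for temperature (°C).
df = n − k − 1 = 21 − 3 − 1 = 17.
t* = t_{0.05, 17} = 1.739607.
Margin = t* × SE = 1.739607 × 0.025 = 0.043490.
CI: -0.174 ± 0.043490 → (-0.2175, -0.1305).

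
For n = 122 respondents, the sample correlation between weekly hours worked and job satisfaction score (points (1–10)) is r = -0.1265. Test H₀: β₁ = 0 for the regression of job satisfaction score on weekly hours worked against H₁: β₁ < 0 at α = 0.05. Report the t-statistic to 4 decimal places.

t = -1.3970

t = r·√(n − 2)/√(1 − r²) = -0.1265·√120/√0.983998 = -1.3970.
df = n − 2 = 120.
One-sided p ≈ 0.0825, which is ≥ 0.05, so fail to reject H₀.
The data do not give significant evidence of a linear association between weekly hours worked and job satisfaction score.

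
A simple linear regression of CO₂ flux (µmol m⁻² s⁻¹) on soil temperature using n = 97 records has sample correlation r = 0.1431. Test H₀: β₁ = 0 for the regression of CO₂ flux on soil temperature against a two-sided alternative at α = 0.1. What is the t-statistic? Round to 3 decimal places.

t = r·√(n − 2)/√(1 − r²) = 0.1431·√95/√0.979522 = 1.409.
df = n − 2 = 95.
Two-sided p ≈ 0.1620, which is ≥ 0.1, so fail to reject H₀.
The data do not give significant evidence of a linear association between soil temperature and CO₂ flux.

t = 1.409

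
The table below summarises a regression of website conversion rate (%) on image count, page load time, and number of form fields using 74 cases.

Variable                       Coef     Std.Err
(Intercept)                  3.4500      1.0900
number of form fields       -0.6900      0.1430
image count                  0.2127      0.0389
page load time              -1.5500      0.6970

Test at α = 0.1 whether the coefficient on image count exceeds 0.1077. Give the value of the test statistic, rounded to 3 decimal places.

Read off: b = 0.2127, SE = 0.0389 for image count.
H₀: β₁ = 0.1077 vs H₁: β₁ > 0.1077.
t = (0.2127 − 0.1077) / 0.0389 = 2.699.
df = n − k − 1 = 74 − 3 − 1 = 70.
One-sided p ≈ 0.0044, which is < 0.1, so reject H₀.
There is evidence that the true slope on image count exceeds 0.1077 % per unit, holding the other predictors fixed.

t = 2.699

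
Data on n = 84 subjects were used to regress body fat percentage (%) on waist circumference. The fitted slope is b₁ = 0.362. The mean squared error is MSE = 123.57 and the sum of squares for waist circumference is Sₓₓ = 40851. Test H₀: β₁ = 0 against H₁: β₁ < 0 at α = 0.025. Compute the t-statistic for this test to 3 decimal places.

SE(b₁) = √(MSE/Sₓₓ) = √(123.57/40851) = 0.054999.
t = 0.362 / 0.054999 = 6.582.
df = n − 2 = 82.
One-sided p ≈ 1.0000, which is ≥ 0.025, so fail to reject H₀.
The data do not give significant evidence that the true slope on waist circumference is negative.

t = 6.582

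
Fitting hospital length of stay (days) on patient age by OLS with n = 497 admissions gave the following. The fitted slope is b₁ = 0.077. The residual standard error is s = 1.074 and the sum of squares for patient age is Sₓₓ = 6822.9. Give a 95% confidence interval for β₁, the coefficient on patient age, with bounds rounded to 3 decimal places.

(0.051, 0.103)

SE(b₁) = s/√Sₓₓ = 1.074/√6822.9 = 0.0130023.
df = n − 2 = 495.
t* = t_{0.025, 495} = 1.964768.
Margin = t* × SE = 1.964768 × 0.0130023 = 0.02555.
CI: 0.077 ± 0.02555 → (0.051, 0.103).
With 95% confidence, each one-unit increase in patient age is associated with a change of between 0.051 and 0.103 days in hospital length of stay.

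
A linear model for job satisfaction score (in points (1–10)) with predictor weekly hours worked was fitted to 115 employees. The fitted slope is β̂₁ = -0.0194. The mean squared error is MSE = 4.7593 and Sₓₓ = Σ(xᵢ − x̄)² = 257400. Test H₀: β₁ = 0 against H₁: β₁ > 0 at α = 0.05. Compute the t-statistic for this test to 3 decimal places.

SE(β̂₁) = √(MSE/Sₓₓ) = √(4.7593/257400) = 0.00429999.
t = -0.0194 / 0.00429999 = -4.512.
df = n − 2 = 113.
One-sided p ≈ 1.0000, which is ≥ 0.05, so fail to reject H₀.
The data do not give significant evidence that the true slope on weekly hours worked is positive.

t = -4.512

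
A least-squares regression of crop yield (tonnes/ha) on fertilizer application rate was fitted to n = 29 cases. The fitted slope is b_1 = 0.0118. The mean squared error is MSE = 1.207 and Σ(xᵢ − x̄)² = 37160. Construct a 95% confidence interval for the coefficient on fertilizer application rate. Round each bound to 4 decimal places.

(0.0001, 0.0235)

SE(b_1) = √(MSE/Sₓₓ) = √(1.207/37160) = 0.00569922.
df = n − 2 = 27.
t* = t_{0.025, 27} = 2.051831.
Margin = t* × SE = 2.051831 × 0.00569922 = 0.011694.
CI: 0.0118 ± 0.011694 → (0.0001, 0.0235).
With 95% confidence, each one-unit increase in fertilizer application rate is associated with a change of between 0.0001 and 0.0235 tonnes/ha in crop yield.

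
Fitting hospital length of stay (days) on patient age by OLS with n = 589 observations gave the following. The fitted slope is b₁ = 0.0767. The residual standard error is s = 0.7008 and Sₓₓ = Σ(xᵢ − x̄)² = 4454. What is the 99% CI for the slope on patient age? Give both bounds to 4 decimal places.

SE(b₁) = s/√Sₓₓ = 0.7008/√4454 = 0.0105007.
df = n − 2 = 587.
t* = t_{0.005, 587} = 2.584231.
Margin = t* × SE = 2.584231 × 0.0105007 = 0.027136.
CI: 0.0767 ± 0.027136 → (0.0496, 0.1038).
With 99% confidence, each one-unit increase in patient age is associated with a change of between 0.0496 and 0.1038 days in hospital length of stay.

(0.0496, 0.1038)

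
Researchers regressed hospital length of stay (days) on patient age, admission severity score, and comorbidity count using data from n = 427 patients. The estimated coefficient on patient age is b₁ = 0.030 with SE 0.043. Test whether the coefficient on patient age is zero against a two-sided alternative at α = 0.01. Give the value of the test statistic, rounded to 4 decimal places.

t = 0.6977

H₀: β₁ = 0 vs H₁: β₁ ≠ 0.
t = (b₁ − β₁⁰)/SE = 0.030 / 0.043 = 0.6977.
df = n − k − 1 = 427 − 3 − 1 = 423.
Two-sided p ≈ 0.4858, which is ≥ 0.01, so fail to reject H₀.
The data do not give significant evidence of an association between patient age and hospital length of stay, after adjusting for the other predictors.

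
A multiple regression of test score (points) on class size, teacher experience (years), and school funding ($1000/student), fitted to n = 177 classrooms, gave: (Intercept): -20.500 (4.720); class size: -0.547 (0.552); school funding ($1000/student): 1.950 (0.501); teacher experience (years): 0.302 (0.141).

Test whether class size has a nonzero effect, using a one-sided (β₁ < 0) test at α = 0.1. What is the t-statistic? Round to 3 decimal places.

Read off: b = -0.547, SE = 0.552 for class size.
H₀: β₁ = 0 vs H₁: β₁ < 0.
t = -0.547 / 0.552 = -0.991.
df = n − k − 1 = 177 − 3 − 1 = 173.
One-sided p ≈ 0.1615, which is ≥ 0.1, so fail to reject H₀.
The data do not give significant evidence that the true slope on class size is negative, holding the other predictors fixed.

t = -0.991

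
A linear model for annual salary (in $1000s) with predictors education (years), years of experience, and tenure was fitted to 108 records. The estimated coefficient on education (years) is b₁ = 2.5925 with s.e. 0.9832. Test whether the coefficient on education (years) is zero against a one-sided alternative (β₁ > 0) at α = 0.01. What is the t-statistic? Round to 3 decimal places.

H₀: β₁ = 0 vs H₁: β₁ > 0.
t = (b₁ − β₁⁰)/SE = 2.5925 / 0.9832 = 2.637.
df = n − k − 1 = 108 − 3 − 1 = 104.
One-sided p ≈ 0.0048, which is < 0.01, so reject H₀.
There is evidence that the true slope on education (years) is positive, holding the other predictors fixed.

t = 2.637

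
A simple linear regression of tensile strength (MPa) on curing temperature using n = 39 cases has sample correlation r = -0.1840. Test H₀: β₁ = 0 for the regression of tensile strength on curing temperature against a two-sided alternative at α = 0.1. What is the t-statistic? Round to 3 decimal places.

t = r·√(n − 2)/√(1 − r²) = -0.1840·√37/√0.966144 = -1.139.
df = n − 2 = 37.
Two-sided p ≈ 0.2622, which is ≥ 0.1, so fail to reject H₀.
The data do not give significant evidence of a linear association between curing temperature and tensile strength.

t = -1.139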